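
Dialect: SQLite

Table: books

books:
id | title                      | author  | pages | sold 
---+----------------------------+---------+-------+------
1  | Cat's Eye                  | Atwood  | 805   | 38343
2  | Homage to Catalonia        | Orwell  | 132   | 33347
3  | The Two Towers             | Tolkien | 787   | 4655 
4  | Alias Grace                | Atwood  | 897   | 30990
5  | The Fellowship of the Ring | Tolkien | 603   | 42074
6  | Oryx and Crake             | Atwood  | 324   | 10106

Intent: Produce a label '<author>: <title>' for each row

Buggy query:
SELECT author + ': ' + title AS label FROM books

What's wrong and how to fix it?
Bug: SQLite uses || for string concatenation; + coerces text to numbers (yielding 0)

Fix: Use the || operator for string concatenation

Corrected query:
SELECT author || ': ' || title AS label FROM books

Result:
label                              
-----------------------------------
Atwood: Cat's Eye                  
Orwell: Homage to Catalonia        
Tolkien: The Two Towers            
Atwood: Alias Grace                
Tolkien: The Fellowship of the Ring
Atwood: Oryx and Crake             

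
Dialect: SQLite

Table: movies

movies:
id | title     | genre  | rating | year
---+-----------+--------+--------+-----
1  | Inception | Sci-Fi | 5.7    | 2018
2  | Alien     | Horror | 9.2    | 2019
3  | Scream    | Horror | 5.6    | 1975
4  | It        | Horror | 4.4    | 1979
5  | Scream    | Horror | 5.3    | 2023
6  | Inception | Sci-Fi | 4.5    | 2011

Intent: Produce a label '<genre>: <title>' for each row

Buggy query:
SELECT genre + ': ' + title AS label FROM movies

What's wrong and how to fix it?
Bug: SQLite uses || for string concatenation; + coerces text to numbers (yielding 0)

Fix: Use the || operator for string concatenation

Corrected query:
SELECT genre || ': ' || title AS label FROM movies

Result:
label            
-----------------
Sci-Fi: Inception
Horror: Alien    
Horror: Scream   
Horror: It       
Horror: Scream   
Sci-Fi: Inception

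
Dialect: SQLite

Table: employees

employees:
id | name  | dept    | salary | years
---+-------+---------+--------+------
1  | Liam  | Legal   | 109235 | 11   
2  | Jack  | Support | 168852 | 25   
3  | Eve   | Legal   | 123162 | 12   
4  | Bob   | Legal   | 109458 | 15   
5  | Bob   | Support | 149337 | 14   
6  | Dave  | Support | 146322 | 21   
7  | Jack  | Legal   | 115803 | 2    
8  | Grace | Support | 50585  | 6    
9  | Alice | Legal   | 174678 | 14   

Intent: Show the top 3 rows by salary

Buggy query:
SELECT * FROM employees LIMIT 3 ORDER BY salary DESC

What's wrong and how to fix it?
Bug: ORDER BY cannot follow LIMIT; LIMIT is the final clause

Fix: Sort with ORDER BY, then apply LIMIT

Corrected query:
SELECT * FROM employees ORDER BY salary DESC LIMIT 3

Result:
id | name  | dept    | salary | years
---+-------+---------+--------+------
9  | Alice | Legal   | 174678 | 14   
2  | Jack  | Support | 168852 | 25   
5  | Bob   | Support | 149337 | 14   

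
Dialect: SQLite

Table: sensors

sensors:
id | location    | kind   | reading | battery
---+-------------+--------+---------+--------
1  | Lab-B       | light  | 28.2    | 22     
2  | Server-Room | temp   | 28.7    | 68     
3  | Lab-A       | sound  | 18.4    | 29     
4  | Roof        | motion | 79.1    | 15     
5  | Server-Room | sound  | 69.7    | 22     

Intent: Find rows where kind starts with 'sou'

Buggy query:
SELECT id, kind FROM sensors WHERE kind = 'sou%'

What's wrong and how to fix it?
Bug: Wildcards only work with LIKE; '=' treats '%' as a literal character

Fix: Use LIKE for wildcard pattern matching

Corrected query:
SELECT id, kind FROM sensors WHERE kind LIKE 'sou%'

Result:
id | kind 
---+------
3  | sound
5  | sound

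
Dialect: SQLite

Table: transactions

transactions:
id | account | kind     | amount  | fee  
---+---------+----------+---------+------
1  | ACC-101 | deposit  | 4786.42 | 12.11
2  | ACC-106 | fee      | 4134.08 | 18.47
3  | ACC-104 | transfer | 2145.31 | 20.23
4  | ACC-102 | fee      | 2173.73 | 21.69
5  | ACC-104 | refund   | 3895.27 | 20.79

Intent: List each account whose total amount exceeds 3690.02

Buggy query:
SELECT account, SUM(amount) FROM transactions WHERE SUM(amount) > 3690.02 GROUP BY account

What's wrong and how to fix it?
Bug: Aggregate functions cannot appear in a WHERE clause

Fix: Use HAVING (which filters groups after aggregation) instead of WHERE

Corrected query:
SELECT account, SUM(amount) FROM transactions GROUP BY account HAVING SUM(amount) > 3690.02

Result:
account | SUM(amount)
--------+------------
ACC-101 | 4786.42    
ACC-104 | 6040.58    
ACC-106 | 4134.08    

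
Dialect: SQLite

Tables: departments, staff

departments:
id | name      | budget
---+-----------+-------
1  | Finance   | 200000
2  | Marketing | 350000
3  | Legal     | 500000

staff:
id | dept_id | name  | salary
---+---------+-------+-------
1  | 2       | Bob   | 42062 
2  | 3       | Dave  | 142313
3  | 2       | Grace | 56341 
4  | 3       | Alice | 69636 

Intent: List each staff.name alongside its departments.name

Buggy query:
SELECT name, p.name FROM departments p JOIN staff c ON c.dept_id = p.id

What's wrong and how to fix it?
Bug: 'name' exists in both joined tables, so the database can't tell which one is meant

Fix: Qualify the column with its table alias (c.name)

Corrected query:
SELECT c.name, p.name FROM departments p JOIN staff c ON c.dept_id = p.id

Result:
name  | name     
------+----------
Bob   | Marketing
Dave  | Legal    
Grace | Marketing
Alice | Legal    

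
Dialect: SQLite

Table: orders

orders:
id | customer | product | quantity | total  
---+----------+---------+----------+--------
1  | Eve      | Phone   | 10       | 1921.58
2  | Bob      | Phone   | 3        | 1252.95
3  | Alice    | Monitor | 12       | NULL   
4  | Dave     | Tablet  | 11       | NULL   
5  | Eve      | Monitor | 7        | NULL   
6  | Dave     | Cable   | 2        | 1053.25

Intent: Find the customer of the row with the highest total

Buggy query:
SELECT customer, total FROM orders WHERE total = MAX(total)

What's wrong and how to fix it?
Bug: WHERE is evaluated per row; an aggregate over the whole table isn't defined there

Fix: Wrap MAX in a scalar subquery so WHERE compares against a single value

Corrected query:
SELECT customer, total FROM orders WHERE total = (SELECT MAX(total) FROM orders)

Result:
customer | total  
---------+--------
Eve      | 1921.58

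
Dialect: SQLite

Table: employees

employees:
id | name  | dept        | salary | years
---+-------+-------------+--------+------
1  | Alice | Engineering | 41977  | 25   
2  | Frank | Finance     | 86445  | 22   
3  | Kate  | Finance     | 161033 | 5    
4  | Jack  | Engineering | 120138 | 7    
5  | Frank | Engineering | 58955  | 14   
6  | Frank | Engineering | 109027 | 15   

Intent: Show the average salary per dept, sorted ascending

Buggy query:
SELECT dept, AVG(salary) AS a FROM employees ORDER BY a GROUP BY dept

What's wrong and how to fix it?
Bug: GROUP BY must precede ORDER BY

Fix: Move ORDER BY to the end, after GROUP BY

Corrected query:
SELECT dept, AVG(salary) AS a FROM employees GROUP BY dept ORDER BY a

Result:
dept        | a       
------------+---------
Engineering | 82524.25
Finance     | 123739  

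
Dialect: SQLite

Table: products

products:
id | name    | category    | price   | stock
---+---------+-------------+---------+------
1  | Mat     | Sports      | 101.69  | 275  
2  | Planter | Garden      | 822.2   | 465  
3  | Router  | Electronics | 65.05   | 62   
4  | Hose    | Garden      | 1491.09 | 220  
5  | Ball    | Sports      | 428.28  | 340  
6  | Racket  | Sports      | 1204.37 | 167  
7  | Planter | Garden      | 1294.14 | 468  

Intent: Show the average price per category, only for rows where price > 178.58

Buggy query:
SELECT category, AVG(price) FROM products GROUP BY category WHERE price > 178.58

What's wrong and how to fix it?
Bug: Row-level WHERE must come before GROUP BY in the clause order

Fix: Move the WHERE clause before GROUP BY

Corrected query:
SELECT category, AVG(price) FROM products WHERE price > 178.58 GROUP BY category

Result:
category | AVG(price) 
---------+------------
Garden   | 1202.476667
Sports   | 816.325    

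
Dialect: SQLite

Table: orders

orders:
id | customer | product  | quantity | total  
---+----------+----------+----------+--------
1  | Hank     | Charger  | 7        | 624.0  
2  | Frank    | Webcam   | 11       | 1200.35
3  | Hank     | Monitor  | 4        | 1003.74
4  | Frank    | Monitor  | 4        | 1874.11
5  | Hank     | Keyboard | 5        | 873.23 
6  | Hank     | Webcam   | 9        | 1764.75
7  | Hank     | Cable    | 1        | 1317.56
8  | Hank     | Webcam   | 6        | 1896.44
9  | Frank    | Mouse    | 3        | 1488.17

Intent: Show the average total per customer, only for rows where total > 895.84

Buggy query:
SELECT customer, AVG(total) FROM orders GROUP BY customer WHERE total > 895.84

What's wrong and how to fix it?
Bug: Row-level WHERE must come before GROUP BY in the clause order

Fix: Move the WHERE clause before GROUP BY

Corrected query:
SELECT customer, AVG(total) FROM orders WHERE total > 895.84 GROUP BY customer

Result:
customer | AVG(total) 
---------+------------
Frank    | 1520.876667
Hank     | 1495.6225  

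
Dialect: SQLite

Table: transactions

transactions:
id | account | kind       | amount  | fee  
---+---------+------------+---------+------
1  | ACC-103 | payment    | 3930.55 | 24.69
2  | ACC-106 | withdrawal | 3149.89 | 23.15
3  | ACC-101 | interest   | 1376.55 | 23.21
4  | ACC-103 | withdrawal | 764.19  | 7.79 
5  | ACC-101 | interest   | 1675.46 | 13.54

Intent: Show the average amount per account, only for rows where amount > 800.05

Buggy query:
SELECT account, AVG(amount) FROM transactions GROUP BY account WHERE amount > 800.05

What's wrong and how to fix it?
Bug: WHERE cannot follow GROUP BY

Fix: Place WHERE between FROM and GROUP BY

Corrected query:
SELECT account, AVG(amount) FROM transactions WHERE amount > 800.05 GROUP BY account

Result:
account | AVG(amount)
--------+------------
ACC-101 | 1526.005   
ACC-103 | 3930.55    
ACC-106 | 3149.89    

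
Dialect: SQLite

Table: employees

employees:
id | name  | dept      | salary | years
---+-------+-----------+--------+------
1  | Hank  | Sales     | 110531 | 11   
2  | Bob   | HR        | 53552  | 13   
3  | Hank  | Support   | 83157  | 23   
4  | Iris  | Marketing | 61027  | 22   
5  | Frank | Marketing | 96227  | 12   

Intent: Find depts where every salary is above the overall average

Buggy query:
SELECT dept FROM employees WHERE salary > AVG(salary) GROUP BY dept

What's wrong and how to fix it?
Bug: WHERE evaluates per row before aggregation, so AVG() is unavailable

Fix: Compute the overall average in a scalar subquery and compare each group's MIN against it in HAVING

Corrected query:
SELECT dept FROM employees GROUP BY dept HAVING MIN(salary) > (SELECT AVG(salary) FROM employees)

Result:
dept   
-------
Sales  
Support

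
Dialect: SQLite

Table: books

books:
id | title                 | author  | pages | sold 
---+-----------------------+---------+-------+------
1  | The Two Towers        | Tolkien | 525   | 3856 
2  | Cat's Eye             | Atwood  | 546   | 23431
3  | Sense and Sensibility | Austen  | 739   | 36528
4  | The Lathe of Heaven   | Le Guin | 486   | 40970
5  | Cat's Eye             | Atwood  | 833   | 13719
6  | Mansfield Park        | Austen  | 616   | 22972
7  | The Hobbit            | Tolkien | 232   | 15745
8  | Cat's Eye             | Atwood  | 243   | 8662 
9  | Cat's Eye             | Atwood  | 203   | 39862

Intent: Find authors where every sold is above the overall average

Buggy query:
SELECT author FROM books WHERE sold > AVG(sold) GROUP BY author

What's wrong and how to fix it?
Bug: AVG() is an aggregate; it can't sit directly in WHERE

Fix: Use a subquery for AVG and a HAVING MIN(...) filter so the condition holds for every row in the group

Corrected query:
SELECT author FROM books GROUP BY author HAVING MIN(sold) > (SELECT AVG(sold) FROM books)

Result:
author 
-------
Austen 
Le Guin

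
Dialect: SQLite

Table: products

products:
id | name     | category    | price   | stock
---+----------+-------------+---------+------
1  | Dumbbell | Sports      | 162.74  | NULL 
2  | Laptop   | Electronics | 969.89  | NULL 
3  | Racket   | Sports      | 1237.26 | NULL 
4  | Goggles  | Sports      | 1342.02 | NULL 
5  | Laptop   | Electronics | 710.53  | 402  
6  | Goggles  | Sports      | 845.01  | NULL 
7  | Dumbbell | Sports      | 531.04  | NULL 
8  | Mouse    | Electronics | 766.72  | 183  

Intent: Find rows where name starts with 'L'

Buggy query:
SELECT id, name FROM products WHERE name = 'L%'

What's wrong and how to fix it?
Bug: Wildcards only work with LIKE; '=' treats '%' as a literal character

Fix: Use LIKE for wildcard pattern matching

Corrected query:
SELECT id, name FROM products WHERE name LIKE 'L%'

Result:
id | name  
---+-------
2  | Laptop
5  | Laptop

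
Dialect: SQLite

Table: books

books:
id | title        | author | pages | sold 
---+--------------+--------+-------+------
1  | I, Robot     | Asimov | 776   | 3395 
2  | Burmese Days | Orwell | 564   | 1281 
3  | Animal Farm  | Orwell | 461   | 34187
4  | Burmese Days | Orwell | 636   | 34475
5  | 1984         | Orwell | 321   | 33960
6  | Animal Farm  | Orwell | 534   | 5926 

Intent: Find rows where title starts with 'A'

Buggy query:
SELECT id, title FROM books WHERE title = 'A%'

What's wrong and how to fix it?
Bug: '=' compares the literal string including the % character; pattern matching needs LIKE

Fix: Replace '=' with LIKE so 'A%' is treated as a pattern

Corrected query:
SELECT id, title FROM books WHERE title LIKE 'A%'

Result:
id | title      
---+------------
3  | Animal Farm
6  | Animal Farm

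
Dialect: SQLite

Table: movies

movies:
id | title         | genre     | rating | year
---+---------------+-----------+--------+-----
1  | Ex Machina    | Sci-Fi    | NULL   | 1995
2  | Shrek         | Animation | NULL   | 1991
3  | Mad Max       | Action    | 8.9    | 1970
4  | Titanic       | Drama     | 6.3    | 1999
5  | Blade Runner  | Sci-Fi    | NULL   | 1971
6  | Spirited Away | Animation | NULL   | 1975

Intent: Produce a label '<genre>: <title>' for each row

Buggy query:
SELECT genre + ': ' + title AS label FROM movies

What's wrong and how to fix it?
Bug: SQLite uses || for string concatenation; + coerces text to numbers (yielding 0)

Fix: Replace + with || to concatenate text

Corrected query:
SELECT genre || ': ' || title AS label FROM movies

Result:
label                   
------------------------
Sci-Fi: Ex Machina      
Animation: Shrek        
Action: Mad Max         
Drama: Titanic          
Sci-Fi: Blade Runner    
Animation: Spirited Away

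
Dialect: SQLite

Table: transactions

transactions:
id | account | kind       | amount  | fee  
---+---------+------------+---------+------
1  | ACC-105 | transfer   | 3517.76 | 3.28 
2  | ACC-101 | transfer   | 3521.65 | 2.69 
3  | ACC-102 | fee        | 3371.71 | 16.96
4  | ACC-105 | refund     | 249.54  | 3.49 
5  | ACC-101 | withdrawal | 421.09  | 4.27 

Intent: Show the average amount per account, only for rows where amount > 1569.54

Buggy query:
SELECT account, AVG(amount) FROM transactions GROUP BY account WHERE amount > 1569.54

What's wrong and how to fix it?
Bug: Row-level WHERE must come before GROUP BY in the clause order

Fix: Move the WHERE clause before GROUP BY

Corrected query:
SELECT account, AVG(amount) FROM transactions WHERE amount > 1569.54 GROUP BY account

Result:
account | AVG(amount)
--------+------------
ACC-101 | 3521.65    
ACC-102 | 3371.71    
ACC-105 | 3517.76    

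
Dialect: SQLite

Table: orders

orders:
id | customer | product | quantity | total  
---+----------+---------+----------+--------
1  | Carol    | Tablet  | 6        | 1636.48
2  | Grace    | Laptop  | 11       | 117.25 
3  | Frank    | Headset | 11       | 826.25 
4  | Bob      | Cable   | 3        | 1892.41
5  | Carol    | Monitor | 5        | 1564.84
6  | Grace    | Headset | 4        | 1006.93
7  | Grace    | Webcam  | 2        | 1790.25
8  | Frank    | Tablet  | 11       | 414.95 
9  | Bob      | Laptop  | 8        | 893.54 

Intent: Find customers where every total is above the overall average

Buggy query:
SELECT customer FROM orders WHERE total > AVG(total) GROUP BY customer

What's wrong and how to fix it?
Bug: AVG() is an aggregate; it can't sit directly in WHERE

Fix: Compute the overall average in a scalar subquery and compare each group's MIN against it in HAVING

Corrected query:
SELECT customer FROM orders GROUP BY customer HAVING MIN(total) > (SELECT AVG(total) FROM orders)

Result:
customer
--------
Carol   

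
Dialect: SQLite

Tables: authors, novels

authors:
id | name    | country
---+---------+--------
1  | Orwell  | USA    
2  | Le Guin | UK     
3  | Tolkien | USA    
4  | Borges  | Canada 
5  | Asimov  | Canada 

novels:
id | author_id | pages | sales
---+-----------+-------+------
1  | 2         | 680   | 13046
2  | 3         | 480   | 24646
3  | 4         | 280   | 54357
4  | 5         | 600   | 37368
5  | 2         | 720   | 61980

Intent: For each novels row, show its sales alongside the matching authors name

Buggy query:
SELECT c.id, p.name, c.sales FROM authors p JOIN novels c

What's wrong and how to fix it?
Bug: Missing join condition: each novels row is matched to all authors rows instead of just its own

Fix: Specify the join condition linking the foreign key to the parent id

Corrected query:
SELECT c.id, p.name, c.sales FROM authors p JOIN novels c ON c.author_id = p.id

Result:
id | name    | sales
---+---------+------
1  | Le Guin | 13046
2  | Tolkien | 24646
3  | Borges  | 54357
4  | Asimov  | 37368
5  | Le Guin | 61980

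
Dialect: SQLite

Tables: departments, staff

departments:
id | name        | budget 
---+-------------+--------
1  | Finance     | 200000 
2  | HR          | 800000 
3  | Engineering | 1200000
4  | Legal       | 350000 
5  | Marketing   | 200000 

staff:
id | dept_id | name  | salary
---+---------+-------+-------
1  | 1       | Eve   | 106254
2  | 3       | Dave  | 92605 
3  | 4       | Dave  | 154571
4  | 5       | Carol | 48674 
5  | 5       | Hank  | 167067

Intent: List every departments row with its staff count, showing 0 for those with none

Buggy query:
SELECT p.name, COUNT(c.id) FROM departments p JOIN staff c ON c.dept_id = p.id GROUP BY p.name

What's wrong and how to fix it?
Bug: An inner join excludes parents with zero children

Fix: Switch to LEFT JOIN to retain unmatched parent rows

Corrected query:
SELECT p.name, COUNT(c.id) FROM departments p LEFT JOIN staff c ON c.dept_id = p.id GROUP BY p.name

Result:
name        | COUNT(c.id)
------------+------------
Engineering | 1          
Finance     | 1          
HR          | 0          
Legal       | 1          
Marketing   | 2          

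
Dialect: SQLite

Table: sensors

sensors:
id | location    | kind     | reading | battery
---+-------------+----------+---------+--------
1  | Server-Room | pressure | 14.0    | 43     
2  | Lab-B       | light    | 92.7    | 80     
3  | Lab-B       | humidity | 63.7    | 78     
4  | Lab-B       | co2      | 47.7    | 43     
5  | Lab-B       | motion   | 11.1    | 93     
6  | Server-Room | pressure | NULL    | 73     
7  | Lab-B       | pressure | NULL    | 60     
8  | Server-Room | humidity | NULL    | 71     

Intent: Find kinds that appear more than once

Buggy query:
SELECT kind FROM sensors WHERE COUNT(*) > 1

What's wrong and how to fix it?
Bug: COUNT(*) is an aggregate and cannot be used in WHERE

Fix: GROUP BY kind, then filter groups with HAVING COUNT(*) > 1

Corrected query:
SELECT kind FROM sensors GROUP BY kind HAVING COUNT(*) > 1

Result:
kind    
--------
humidity
pressure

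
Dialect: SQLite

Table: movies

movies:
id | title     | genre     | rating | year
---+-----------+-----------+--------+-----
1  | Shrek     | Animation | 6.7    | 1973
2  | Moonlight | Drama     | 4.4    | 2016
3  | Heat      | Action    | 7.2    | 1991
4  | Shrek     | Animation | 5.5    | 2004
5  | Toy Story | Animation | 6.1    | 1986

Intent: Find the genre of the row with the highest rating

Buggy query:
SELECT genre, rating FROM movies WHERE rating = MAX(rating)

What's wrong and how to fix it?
Bug: WHERE is evaluated per row; an aggregate over the whole table isn't defined there

Fix: Use a subquery: WHERE rating = (SELECT MAX(rating) FROM movies)

Corrected query:
SELECT genre, rating FROM movies WHERE rating = (SELECT MAX(rating) FROM movies)

Result:
genre  | rating
-------+-------
Action | 7.2   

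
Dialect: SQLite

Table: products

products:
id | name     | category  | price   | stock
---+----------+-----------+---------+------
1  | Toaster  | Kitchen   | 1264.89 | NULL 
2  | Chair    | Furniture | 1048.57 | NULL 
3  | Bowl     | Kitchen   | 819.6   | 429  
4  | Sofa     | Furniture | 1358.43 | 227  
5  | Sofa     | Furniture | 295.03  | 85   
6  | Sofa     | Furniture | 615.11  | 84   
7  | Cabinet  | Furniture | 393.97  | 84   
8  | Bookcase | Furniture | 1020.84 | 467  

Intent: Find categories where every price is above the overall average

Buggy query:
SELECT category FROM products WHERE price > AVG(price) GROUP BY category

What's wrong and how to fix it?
Bug: WHERE evaluates per row before aggregation, so AVG() is unavailable

Fix: Compute the overall average in a scalar subquery and compare each group's MIN against it in HAVING

Corrected query:
SELECT category FROM products GROUP BY category HAVING MIN(price) > (SELECT AVG(price) FROM products)

Result:
(no rows)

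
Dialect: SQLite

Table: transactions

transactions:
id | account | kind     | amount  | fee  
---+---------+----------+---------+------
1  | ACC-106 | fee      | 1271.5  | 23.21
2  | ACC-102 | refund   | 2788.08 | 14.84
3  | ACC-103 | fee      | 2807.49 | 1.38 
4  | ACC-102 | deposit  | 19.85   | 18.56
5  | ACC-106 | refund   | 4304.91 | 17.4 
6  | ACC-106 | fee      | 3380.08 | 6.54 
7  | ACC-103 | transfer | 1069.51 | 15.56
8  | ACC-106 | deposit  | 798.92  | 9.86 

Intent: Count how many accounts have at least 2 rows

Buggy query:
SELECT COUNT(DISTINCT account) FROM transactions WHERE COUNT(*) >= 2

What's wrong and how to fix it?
Bug: WHERE filters individual rows, not groups, so a group-level COUNT is invalid there

Fix: Use a subquery that GROUPs and filters with HAVING, then count its rows

Corrected query:
SELECT COUNT(*) FROM (SELECT account FROM transactions GROUP BY account HAVING COUNT(*) >= 2)

Result:
COUNT(*)
--------
3       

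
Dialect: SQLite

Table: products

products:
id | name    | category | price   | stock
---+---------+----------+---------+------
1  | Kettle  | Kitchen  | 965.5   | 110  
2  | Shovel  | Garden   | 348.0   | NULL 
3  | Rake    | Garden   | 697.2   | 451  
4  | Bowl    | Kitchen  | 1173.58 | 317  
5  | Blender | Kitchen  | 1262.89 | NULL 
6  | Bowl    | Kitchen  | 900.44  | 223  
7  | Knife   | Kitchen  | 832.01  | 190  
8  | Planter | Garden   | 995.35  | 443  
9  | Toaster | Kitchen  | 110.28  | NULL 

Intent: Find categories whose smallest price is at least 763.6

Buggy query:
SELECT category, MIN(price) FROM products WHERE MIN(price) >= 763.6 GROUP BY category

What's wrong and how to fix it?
Bug: Aggregates like MIN are computed per group after WHERE runs

Fix: Use HAVING for the per-group MIN condition

Corrected query:
SELECT category, MIN(price) FROM products GROUP BY category HAVING MIN(price) >= 763.6

Result:
(no rows)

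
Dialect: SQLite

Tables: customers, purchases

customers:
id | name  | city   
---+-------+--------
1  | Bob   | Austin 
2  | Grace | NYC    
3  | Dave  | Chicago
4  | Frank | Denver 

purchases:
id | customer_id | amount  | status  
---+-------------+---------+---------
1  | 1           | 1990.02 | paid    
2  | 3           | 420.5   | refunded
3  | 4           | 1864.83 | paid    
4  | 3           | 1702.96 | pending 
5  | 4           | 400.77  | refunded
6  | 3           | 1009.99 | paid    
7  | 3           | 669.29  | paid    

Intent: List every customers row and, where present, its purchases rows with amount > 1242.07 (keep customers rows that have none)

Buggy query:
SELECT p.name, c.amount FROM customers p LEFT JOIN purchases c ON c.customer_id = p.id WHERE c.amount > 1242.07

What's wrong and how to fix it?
Bug: A WHERE condition on the right-hand table after LEFT JOIN drops unmatched parents

Fix: Move the right-table condition into the ON clause so unmatched parents are kept

Corrected query:
SELECT p.name, c.amount FROM customers p LEFT JOIN purchases c ON c.customer_id = p.id AND c.amount > 1242.07

Result:
name  | amount 
------+--------
Bob   | 1990.02
Grace | NULL   
Dave  | 1702.96
Frank | 1864.83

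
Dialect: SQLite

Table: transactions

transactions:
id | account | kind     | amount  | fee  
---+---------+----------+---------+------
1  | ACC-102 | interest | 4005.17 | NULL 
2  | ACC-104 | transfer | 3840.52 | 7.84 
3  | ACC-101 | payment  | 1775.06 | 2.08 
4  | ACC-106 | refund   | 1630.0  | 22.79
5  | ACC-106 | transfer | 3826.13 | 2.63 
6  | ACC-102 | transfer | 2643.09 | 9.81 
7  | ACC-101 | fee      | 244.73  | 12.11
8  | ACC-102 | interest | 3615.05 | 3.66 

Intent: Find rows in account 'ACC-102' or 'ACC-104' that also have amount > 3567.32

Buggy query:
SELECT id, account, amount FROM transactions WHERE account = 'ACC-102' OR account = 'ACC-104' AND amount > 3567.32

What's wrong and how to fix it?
Bug: Without parentheses, AND is evaluated before OR, so the amount filter only applies to the 'ACC-104' branch

Fix: Group the OR with parentheses (or use IN), then AND the threshold

Corrected query:
SELECT id, account, amount FROM transactions WHERE (account = 'ACC-102' OR account = 'ACC-104') AND amount > 3567.32

Result:
id | account | amount 
---+---------+--------
1  | ACC-102 | 4005.17
2  | ACC-104 | 3840.52
8  | ACC-102 | 3615.05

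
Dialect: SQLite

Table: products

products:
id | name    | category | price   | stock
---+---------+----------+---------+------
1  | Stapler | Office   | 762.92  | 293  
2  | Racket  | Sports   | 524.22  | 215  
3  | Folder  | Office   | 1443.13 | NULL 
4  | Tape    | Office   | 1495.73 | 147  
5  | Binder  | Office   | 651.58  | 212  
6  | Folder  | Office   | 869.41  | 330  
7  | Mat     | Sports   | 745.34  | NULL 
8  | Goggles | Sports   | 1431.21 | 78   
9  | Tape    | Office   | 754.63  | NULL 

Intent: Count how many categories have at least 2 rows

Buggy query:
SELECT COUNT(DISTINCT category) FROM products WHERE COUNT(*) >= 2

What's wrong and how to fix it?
Bug: COUNT(*) cannot appear in WHERE; the per-group count doesn't exist yet

Fix: Use a subquery that GROUPs and filters with HAVING, then count its rows

Corrected query:
SELECT COUNT(*) FROM (SELECT category FROM products GROUP BY category HAVING COUNT(*) >= 2)

Result:
COUNT(*)
--------
2       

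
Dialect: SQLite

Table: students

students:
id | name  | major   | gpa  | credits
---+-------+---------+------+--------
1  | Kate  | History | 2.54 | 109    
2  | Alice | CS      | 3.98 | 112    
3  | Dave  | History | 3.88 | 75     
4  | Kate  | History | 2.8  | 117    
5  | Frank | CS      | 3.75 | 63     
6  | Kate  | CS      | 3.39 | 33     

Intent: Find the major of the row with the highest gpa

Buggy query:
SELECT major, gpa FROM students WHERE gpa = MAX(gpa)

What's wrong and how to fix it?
Bug: MAX(gpa) is an aggregate and cannot be used directly in WHERE

Fix: Wrap MAX in a scalar subquery so WHERE compares against a single value

Corrected query:
SELECT major, gpa FROM students WHERE gpa = (SELECT MAX(gpa) FROM students)

Result:
major | gpa 
------+-----
CS    | 3.98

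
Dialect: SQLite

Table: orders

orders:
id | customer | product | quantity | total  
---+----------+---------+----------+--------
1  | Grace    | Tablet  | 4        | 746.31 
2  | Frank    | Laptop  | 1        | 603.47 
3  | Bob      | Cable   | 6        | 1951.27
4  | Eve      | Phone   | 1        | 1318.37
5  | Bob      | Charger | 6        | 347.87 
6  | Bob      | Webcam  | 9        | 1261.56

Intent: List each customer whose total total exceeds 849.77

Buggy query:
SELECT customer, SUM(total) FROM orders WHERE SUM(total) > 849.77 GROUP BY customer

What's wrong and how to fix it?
Bug: SUM(total) is an aggregate, but WHERE filters rows before aggregation

Fix: Move the aggregate condition to a HAVING clause

Corrected query:
SELECT customer, SUM(total) FROM orders GROUP BY customer HAVING SUM(total) > 849.77

Result:
customer | SUM(total)
---------+-----------
Bob      | 3560.7    
Eve      | 1318.37   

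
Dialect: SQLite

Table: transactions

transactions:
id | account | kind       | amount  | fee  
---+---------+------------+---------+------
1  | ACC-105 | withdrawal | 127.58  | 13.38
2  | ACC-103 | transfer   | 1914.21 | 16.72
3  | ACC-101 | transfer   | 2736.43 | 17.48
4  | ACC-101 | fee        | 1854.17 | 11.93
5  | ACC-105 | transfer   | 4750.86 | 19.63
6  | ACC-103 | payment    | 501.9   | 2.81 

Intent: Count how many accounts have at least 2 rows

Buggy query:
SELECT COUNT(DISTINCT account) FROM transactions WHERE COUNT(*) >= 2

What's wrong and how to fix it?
Bug: WHERE filters individual rows, not groups, so a group-level COUNT is invalid there

Fix: Group first with HAVING COUNT(*) >= 2, then COUNT the resulting groups

Corrected query:
SELECT COUNT(*) FROM (SELECT account FROM transactions GROUP BY account HAVING COUNT(*) >= 2)

Result:
COUNT(*)
--------
3       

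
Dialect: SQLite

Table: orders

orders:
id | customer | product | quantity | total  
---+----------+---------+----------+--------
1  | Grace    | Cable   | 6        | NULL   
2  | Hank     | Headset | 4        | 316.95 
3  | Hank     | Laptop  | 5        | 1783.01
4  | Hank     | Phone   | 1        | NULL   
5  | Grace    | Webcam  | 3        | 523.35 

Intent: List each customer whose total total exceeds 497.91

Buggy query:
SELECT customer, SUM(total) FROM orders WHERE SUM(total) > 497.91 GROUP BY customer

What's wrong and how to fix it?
Bug: SUM(total) is an aggregate, but WHERE filters rows before aggregation

Fix: Move the aggregate condition to a HAVING clause

Corrected query:
SELECT customer, SUM(total) FROM orders GROUP BY customer HAVING SUM(total) > 497.91

Result:
customer | SUM(total)
---------+-----------
Grace    | 523.35    
Hank     | 2099.96   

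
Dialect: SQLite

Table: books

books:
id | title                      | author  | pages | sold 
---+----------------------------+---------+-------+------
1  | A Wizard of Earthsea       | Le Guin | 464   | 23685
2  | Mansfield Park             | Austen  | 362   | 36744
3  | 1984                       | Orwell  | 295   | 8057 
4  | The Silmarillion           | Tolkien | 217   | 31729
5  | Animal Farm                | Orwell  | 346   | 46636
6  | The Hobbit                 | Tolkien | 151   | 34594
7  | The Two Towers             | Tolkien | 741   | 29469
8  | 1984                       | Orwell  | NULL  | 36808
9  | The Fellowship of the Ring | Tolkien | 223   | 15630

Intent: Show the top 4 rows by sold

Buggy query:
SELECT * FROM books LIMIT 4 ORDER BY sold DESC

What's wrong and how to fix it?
Bug: ORDER BY cannot follow LIMIT; LIMIT is the final clause

Fix: Sort with ORDER BY, then apply LIMIT

Corrected query:
SELECT * FROM books ORDER BY sold DESC LIMIT 4

Result:
id | title          | author  | pages | sold 
---+----------------+---------+-------+------
5  | Animal Farm    | Orwell  | 346   | 46636
8  | 1984           | Orwell  | NULL  | 36808
2  | Mansfield Park | Austen  | 362   | 36744
6  | The Hobbit     | Tolkien | 151   | 34594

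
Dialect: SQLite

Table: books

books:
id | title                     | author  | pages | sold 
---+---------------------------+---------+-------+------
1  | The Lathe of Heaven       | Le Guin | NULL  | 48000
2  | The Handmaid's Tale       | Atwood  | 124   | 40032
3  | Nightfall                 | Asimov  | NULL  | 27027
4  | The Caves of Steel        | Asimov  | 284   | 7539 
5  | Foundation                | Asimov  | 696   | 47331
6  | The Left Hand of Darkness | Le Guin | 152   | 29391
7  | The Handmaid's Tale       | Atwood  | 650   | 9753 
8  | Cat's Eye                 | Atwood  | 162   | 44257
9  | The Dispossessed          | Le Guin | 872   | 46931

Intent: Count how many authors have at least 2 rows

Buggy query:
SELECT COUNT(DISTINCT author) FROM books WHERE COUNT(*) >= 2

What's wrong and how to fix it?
Bug: COUNT(*) cannot appear in WHERE; the per-group count doesn't exist yet

Fix: Use a subquery that GROUPs and filters with HAVING, then count its rows

Corrected query:
SELECT COUNT(*) FROM (SELECT author FROM books GROUP BY author HAVING COUNT(*) >= 2)

Result:
COUNT(*)
--------
3       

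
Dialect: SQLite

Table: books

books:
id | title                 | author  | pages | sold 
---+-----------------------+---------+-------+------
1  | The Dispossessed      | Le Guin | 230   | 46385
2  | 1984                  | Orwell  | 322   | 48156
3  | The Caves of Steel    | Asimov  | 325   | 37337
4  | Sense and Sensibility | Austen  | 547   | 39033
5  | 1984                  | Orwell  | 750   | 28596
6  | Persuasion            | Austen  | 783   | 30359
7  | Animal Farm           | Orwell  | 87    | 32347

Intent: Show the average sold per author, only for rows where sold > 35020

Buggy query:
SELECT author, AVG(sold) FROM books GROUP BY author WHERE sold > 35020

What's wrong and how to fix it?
Bug: Row-level WHERE must come before GROUP BY in the clause order

Fix: Move the WHERE clause before GROUP BY

Corrected query:
SELECT author, AVG(sold) FROM books WHERE sold > 35020 GROUP BY author

Result:
author  | AVG(sold)
--------+----------
Asimov  | 37337    
Austen  | 39033    
Le Guin | 46385    
Orwell  | 48156    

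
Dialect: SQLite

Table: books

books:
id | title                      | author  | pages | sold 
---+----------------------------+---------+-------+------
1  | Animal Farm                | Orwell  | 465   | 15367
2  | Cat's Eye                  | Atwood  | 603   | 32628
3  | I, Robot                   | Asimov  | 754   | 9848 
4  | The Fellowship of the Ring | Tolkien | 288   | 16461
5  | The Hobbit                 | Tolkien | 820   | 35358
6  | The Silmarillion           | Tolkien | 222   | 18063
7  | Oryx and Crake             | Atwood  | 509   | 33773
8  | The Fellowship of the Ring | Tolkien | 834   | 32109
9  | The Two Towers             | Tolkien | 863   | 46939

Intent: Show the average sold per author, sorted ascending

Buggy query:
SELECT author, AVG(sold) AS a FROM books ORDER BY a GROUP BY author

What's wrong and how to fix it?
Bug: ORDER BY appears before GROUP BY; SQL clause order requires GROUP BY first

Fix: Reorder: SELECT … FROM … GROUP BY … ORDER BY …

Corrected query:
SELECT author, AVG(sold) AS a FROM books GROUP BY author ORDER BY a

Result:
author  | a      
--------+--------
Asimov  | 9848   
Orwell  | 15367  
Tolkien | 29786  
Atwood  | 33200.5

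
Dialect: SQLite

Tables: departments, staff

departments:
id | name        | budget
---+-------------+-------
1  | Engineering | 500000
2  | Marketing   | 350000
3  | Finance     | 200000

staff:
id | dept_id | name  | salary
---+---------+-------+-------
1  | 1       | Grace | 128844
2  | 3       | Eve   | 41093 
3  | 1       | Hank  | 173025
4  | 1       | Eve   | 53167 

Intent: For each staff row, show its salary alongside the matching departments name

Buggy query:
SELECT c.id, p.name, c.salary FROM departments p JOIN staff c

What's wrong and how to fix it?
Bug: Missing join condition: each staff row is matched to all departments rows instead of just its own

Fix: Add ON c.dept_id = p.id to the JOIN

Corrected query:
SELECT c.id, p.name, c.salary FROM departments p JOIN staff c ON c.dept_id = p.id

Result:
id | name        | salary
---+-------------+-------
1  | Engineering | 128844
2  | Finance     | 41093 
3  | Engineering | 173025
4  | Engineering | 53167 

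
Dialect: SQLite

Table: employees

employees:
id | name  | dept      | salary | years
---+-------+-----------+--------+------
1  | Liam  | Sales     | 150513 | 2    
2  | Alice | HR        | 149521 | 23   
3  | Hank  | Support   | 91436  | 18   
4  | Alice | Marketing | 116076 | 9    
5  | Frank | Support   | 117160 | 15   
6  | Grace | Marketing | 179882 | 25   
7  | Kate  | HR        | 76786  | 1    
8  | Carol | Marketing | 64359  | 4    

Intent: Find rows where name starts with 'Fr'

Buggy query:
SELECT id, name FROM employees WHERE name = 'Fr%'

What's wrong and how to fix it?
Bug: Wildcards only work with LIKE; '=' treats '%' as a literal character

Fix: Use LIKE for wildcard pattern matching

Corrected query:
SELECT id, name FROM employees WHERE name LIKE 'Fr%'

Result:
id | name 
---+------
5  | Frank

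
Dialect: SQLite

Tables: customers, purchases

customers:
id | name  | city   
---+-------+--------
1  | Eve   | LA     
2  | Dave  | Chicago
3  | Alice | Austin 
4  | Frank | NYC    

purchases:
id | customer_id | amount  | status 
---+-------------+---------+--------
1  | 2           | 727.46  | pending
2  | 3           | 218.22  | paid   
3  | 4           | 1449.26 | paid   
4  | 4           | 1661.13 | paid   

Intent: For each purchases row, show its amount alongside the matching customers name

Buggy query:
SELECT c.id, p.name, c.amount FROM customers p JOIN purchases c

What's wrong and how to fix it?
Bug: Missing join condition: each purchases row is matched to all customers rows instead of just its own

Fix: Specify the join condition linking the foreign key to the parent id

Corrected query:
SELECT c.id, p.name, c.amount FROM customers p JOIN purchases c ON c.customer_id = p.id

Result:
id | name  | amount 
---+-------+--------
1  | Dave  | 727.46 
2  | Alice | 218.22 
3  | Frank | 1449.26
4  | Frank | 1661.13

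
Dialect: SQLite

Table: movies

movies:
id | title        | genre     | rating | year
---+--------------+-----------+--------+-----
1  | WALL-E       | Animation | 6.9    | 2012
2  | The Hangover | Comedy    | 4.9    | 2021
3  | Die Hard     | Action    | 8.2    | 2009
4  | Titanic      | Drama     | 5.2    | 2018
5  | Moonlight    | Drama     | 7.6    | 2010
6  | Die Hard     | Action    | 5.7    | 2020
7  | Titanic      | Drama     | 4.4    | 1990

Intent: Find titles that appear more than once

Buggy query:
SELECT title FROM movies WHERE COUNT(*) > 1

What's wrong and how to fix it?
Bug: WHERE can't reference COUNT(*); aggregates are computed after WHERE

Fix: GROUP BY title, then filter groups with HAVING COUNT(*) > 1

Corrected query:
SELECT title FROM movies GROUP BY title HAVING COUNT(*) > 1

Result:
title   
--------
Die Hard
Titanic 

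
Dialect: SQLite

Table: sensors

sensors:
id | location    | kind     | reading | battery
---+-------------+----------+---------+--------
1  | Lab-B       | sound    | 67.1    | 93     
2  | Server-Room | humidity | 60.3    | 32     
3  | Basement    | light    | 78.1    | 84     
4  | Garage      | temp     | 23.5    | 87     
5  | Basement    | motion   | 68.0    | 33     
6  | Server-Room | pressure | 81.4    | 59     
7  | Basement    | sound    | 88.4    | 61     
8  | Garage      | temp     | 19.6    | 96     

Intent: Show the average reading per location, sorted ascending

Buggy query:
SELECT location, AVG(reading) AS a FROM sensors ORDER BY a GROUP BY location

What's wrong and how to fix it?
Bug: ORDER BY appears before GROUP BY; SQL clause order requires GROUP BY first

Fix: Reorder: SELECT … FROM … GROUP BY … ORDER BY …

Corrected query:
SELECT location, AVG(reading) AS a FROM sensors GROUP BY location ORDER BY a

Result:
location    | a        
------------+----------
Garage      | 21.55    
Lab-B       | 67.1     
Server-Room | 70.85    
Basement    | 78.166667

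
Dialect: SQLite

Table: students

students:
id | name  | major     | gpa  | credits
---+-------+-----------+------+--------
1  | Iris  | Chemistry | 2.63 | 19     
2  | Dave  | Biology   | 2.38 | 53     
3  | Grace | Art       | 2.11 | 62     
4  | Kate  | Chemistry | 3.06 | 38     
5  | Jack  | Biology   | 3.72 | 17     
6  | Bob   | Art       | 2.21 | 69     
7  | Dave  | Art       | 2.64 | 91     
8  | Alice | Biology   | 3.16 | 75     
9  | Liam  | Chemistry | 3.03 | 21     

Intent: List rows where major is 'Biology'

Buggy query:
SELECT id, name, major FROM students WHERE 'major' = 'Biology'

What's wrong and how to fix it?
Bug: Single quotes denote string literals in SQL; the column name is being compared as a constant string

Fix: Remove the quotes around the column name (or use double quotes for an identifier)

Corrected query:
SELECT id, name, major FROM students WHERE major = 'Biology'

Result:
id | name  | major  
---+-------+--------
2  | Dave  | Biology
5  | Jack  | Biology
8  | Alice | Biology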